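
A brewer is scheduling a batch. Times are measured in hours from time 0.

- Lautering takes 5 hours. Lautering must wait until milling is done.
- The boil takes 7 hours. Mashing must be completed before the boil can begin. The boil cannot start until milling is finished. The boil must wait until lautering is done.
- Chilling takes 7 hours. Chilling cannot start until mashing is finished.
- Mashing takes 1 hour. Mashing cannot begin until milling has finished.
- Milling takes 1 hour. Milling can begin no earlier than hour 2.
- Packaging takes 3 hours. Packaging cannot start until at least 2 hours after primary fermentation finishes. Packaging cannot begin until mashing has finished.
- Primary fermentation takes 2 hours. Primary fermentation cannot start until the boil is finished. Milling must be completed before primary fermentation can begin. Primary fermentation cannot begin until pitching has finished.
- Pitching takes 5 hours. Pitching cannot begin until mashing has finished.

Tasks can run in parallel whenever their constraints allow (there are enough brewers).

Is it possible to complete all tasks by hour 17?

No

Milling cannot begin until its own release at hour 2. It runs from hour 2 to 2 + 1 = hour 3.
Lautering waits on milling (finishes hour 3), so it starts at hour 3 and finishes at 3 + 5 = hour 8.
Mashing waits on milling (finishes hour 3), so it starts at hour 3 and finishes at 3 + 1 = hour 4.
Pitching waits on mashing (finishes hour 4), so it starts at hour 4 and finishes at 4 + 5 = hour 9.
Chilling cannot begin until mashing (finishes hour 4). It runs from hour 4 to 4 + 7 = hour 11.
The boil has to wait for mashing (finishes hour 4); milling (finishes hour 3); lautering (finishes hour 8). The latest of these is hour 8, so the boil runs hour 8 to 8 + 7 = hour 15.
Primary fermentation cannot start until the boil (finishes hour 15); milling (finishes hour 3); pitching (finishes hour 9). The controlling bound is hour 15, so primary fermentation finishes at 15 + 2 = hour 17.
Packaging cannot start until primary fermentation (finishes hour 17, plus 2-hour gap → hour 19); mashing (finishes hour 4). The controlling bound is hour 19, so packaging finishes at 19 + 3 = hour 22.
The earliest everything can be done is hour 22, which is after the deadline of 17, so it is not possible.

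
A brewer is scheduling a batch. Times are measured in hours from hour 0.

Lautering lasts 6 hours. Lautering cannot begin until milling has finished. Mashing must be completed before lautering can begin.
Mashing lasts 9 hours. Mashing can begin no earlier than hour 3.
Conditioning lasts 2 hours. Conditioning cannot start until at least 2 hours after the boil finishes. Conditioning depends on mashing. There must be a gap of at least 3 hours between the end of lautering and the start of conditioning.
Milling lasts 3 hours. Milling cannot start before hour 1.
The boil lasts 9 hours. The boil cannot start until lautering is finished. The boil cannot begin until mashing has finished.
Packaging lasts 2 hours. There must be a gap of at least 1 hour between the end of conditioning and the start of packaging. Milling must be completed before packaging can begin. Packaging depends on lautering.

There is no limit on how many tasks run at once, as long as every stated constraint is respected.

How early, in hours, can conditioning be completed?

After its own release at hour 3, mashing can start at hour 3 and finishes at hour 12.
Milling waits on its own release at hour 1, so it starts at hour 1 and finishes at 1 + 3 = hour 4.
For lautering: milling (finishes hour 4); mashing (finishes hour 12). Taking the maximum gives a start of hour 12, and it finishes at 12 + 6 = hour 18.
For the boil: lautering (finishes hour 18); mashing (finishes hour 12). Taking the maximum gives a start of hour 18, and it finishes at 18 + 9 = hour 27.
Conditioning has to wait for the boil (finishes hour 27, plus 2-hour gap → hour 29); mashing (finishes hour 12); lautering (finishes hour 18, plus 3-hour gap → hour 21). The latest of these is hour 29, so conditioning runs hour 29 to 29 + 2 = hour 31.

31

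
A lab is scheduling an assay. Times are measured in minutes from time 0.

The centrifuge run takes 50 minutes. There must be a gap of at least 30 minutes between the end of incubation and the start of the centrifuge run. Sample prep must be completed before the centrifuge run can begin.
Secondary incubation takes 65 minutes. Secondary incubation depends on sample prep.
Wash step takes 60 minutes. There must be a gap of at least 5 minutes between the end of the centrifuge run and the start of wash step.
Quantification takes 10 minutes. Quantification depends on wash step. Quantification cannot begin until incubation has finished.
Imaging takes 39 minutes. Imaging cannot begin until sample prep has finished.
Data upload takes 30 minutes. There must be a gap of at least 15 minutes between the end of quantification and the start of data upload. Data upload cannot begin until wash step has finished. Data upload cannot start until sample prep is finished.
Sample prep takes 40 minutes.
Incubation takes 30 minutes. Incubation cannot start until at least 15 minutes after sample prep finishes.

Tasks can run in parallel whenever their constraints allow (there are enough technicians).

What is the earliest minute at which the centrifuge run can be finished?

165

Sample prep can start immediately at minute 0; it finishes at minute 40.
Incubation waits on sample prep (finishes minute 40, plus 15-minute gap → minute 55), so it starts at minute 55 and finishes at 55 + 30 = minute 85.
The centrifuge run needs all of incubation (finishes minute 85, plus 30-minute gap → minute 115); sample prep (finishes minute 40). That puts its earliest start at minute 115; it finishes at 115 + 50 = minute 165.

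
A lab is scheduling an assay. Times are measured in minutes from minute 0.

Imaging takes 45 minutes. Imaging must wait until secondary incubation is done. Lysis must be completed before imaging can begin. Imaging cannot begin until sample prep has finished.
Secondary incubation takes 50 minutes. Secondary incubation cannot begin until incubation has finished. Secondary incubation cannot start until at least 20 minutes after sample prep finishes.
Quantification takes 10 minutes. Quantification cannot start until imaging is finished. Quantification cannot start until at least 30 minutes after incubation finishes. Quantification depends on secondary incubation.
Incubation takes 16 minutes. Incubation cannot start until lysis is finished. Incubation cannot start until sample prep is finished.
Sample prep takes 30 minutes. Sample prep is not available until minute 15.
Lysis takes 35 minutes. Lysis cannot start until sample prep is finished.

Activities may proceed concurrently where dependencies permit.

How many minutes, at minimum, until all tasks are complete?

201

After its own release at minute 15, sample prep can start at minute 15 and finishes at minute 45.
After sample prep (finishes minute 45), lysis can start at minute 45 and finishes at minute 80.
Incubation has to wait for lysis (finishes minute 80); sample prep (finishes minute 45). The latest of these is minute 80, so incubation runs minute 80 to 80 + 16 = minute 96.
Secondary incubation has to wait for incubation (finishes minute 96); sample prep (finishes minute 45, plus 20-minute gap → minute 65). The latest of these is minute 96, so secondary incubation runs minute 96 to 96 + 50 = minute 146.
Imaging has to wait for secondary incubation (finishes minute 146); lysis (finishes minute 80); sample prep (finishes minute 45). The latest of these is minute 146, so imaging runs minute 146 to 146 + 45 = minute 191.
Quantification needs all of imaging (finishes minute 191); incubation (finishes minute 96, plus 30-minute gap → minute 126); secondary incubation (finishes minute 146). That puts its earliest start at minute 191; it finishes at 191 + 10 = minute 201.
All tasks are finished once the last one completes. Finish times: Sample prep at 45, Lysis at 80, Incubation at 96, Secondary incubation at 146, Imaging at 191, Quantification at 201. The latest is minute 201.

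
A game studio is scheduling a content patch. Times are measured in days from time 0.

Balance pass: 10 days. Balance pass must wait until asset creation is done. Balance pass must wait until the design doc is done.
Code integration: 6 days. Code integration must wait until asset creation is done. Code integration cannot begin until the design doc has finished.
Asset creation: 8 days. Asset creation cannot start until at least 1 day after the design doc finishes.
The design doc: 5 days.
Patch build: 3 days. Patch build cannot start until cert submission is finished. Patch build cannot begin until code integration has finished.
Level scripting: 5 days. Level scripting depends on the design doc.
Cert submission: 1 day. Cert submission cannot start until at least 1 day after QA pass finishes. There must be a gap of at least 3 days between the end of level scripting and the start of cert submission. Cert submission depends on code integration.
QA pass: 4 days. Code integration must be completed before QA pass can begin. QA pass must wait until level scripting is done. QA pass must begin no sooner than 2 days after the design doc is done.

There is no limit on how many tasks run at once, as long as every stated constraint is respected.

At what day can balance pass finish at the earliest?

Nothing blocks the design doc, so it runs from day 0 to day 5.
Asset creation cannot begin until the design doc (finishes day 5, plus 1-day gap → day 6). It runs from day 6 to 6 + 8 = day 14.
Balance pass has to wait for asset creation (finishes day 14); the design doc (finishes day 5). The latest of these is day 14, so balance pass runs day 14 to 14 + 10 = day 24.

24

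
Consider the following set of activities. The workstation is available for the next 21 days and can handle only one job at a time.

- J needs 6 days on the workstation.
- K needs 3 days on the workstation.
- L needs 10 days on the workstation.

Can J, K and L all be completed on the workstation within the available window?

Yes

Running back to back, the jobs need 6 + 3 + 10 = 19 days on the workstation.
Since 19 ≤ 21, they fit within the window.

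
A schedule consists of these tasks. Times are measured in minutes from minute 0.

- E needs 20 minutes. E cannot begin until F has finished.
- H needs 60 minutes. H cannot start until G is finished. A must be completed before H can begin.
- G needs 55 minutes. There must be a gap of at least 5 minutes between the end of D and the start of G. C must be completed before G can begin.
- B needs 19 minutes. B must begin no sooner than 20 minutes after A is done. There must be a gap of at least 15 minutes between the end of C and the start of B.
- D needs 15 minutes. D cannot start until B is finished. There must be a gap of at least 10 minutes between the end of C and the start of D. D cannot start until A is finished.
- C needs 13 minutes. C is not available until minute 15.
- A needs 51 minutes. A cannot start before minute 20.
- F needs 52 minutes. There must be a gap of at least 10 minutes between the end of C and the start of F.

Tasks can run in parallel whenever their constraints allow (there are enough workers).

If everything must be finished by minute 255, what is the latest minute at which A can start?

30

Nothing follows H; the deadline of minute 255 is its only limit. It must start by 255 − 60 = minute 195.
G has to be done before H (must start by minute 195). That means finishing by minute 195, i.e. starting by 195 − 55 = minute 140.
Since G (must start by minute 140, minus 5-minute gap → minute 135) depends on it, D must finish by minute 135. Backing off its 15-minute duration gives a latest start of minute 120.
B has to be done before D (must start by minute 120). That means finishing by minute 120, i.e. starting by 120 − 19 = minute 101.
A has several dependents: B (must start by minute 101, minus 20-minute gap → minute 81); D (must start by minute 120); H (must start by minute 195). The earliest of those limits is minute 81, so A must start by 81 − 51 = minute 30.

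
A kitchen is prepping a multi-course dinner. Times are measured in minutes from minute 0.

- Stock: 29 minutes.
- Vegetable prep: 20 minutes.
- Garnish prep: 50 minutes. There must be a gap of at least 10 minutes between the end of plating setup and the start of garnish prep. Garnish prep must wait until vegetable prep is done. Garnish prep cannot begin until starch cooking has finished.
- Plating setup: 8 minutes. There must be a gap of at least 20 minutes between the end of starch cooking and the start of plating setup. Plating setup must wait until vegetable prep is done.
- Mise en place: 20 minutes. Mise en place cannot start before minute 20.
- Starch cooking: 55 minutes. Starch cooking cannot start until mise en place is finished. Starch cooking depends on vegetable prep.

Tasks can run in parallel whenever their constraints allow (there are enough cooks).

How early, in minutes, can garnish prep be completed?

183

Vegetable prep has no prerequisites, so it starts at minute 0 and finishes at minute 20.
Mise en place cannot begin until its own release at minute 20. It runs from minute 20 to 20 + 20 = minute 40.
Starch cooking cannot start until mise en place (finishes minute 40); vegetable prep (finishes minute 20). The controlling bound is minute 40, so starch cooking finishes at 40 + 55 = minute 95.
Plating setup cannot start until starch cooking (finishes minute 95, plus 20-minute gap → minute 115); vegetable prep (finishes minute 20). The controlling bound is minute 115, so plating setup finishes at 115 + 8 = minute 123.
Garnish prep cannot start until plating setup (finishes minute 123, plus 10-minute gap → minute 133); vegetable prep (finishes minute 20); starch cooking (finishes minute 95). The controlling bound is minute 133, so garnish prep finishes at 133 + 50 = minute 183.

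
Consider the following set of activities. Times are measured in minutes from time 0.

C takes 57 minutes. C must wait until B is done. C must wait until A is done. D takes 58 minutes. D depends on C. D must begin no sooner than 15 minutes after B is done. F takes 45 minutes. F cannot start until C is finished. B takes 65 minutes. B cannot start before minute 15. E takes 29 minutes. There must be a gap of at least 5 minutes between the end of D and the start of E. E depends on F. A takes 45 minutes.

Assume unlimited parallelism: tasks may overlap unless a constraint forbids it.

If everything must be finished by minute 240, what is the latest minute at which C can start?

E must finish by minute 240; it takes 29 minutes, so it must start by 240 − 29 = minute 211.
D has to be done before E (must start by minute 211, minus 5-minute gap → minute 206). That means finishing by minute 206, i.e. starting by 206 − 58 = minute 148.
F must finish before E (must start by minute 211). With a 45-minute duration, F must start by 211 − 45 = minute 166.
C feeds D (must start by minute 148); F (must start by minute 166). Taking the minimum, C must finish by minute 148 and start by 148 − 57 = minute 91.

91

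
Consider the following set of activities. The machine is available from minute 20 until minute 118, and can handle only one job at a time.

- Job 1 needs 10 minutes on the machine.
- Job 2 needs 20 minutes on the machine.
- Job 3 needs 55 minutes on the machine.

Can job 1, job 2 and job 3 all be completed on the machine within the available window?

The machine window is 118 − 20 = 98 minutes.
Running back to back, the jobs need 10 + 20 + 55 = 85 minutes on the machine.
Since 85 ≤ 98, they fit within the window.

Yes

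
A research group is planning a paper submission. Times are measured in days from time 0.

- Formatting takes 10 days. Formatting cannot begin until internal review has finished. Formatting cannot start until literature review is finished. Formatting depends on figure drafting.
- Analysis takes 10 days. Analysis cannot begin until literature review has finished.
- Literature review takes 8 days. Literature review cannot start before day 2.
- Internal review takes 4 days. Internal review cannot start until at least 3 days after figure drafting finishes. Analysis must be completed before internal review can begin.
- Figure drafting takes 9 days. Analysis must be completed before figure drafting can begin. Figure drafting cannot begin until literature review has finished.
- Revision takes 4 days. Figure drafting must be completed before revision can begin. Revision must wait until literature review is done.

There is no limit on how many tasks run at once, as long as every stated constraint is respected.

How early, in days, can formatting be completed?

After its own release at day 2, literature review can start at day 2 and finishes at day 10.
Analysis waits on literature review (finishes day 10), so it starts at day 10 and finishes at 10 + 10 = day 20.
Figure drafting cannot start until analysis (finishes day 20); literature review (finishes day 10). The controlling bound is day 20, so figure drafting finishes at 20 + 9 = day 29.
Internal review cannot start until figure drafting (finishes day 29, plus 3-day gap → day 32); analysis (finishes day 20). The controlling bound is day 32, so internal review finishes at 32 + 4 = day 36.
For formatting: internal review (finishes day 36); literature review (finishes day 10); figure drafting (finishes day 29). Taking the maximum gives a start of day 36, and it finishes at 36 + 10 = day 46.

46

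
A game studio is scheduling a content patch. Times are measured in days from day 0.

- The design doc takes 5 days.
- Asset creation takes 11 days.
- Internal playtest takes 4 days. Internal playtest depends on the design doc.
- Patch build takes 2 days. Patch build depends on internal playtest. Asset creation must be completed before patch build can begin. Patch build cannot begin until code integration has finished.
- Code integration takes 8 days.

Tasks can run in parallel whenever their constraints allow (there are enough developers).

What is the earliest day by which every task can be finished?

Code integration has no prerequisites, so it starts at day 0 and finishes at day 8.
Asset creation has no prerequisites, so it starts at day 0 and finishes at day 11.
The design doc can start immediately at day 0; it finishes at day 5.
Internal playtest cannot begin until the design doc (finishes day 5). It runs from day 5 to 5 + 4 = day 9.
Patch build needs all of internal playtest (finishes day 9); asset creation (finishes day 11); code integration (finishes day 8). That puts its earliest start at day 11; it finishes at 11 + 2 = day 13.
All tasks are finished once the last one completes. Finish times: The design doc at 5, Asset creation at 11, Code integration at 8, Internal playtest at 9, Patch build at 13. The latest is day 13.

13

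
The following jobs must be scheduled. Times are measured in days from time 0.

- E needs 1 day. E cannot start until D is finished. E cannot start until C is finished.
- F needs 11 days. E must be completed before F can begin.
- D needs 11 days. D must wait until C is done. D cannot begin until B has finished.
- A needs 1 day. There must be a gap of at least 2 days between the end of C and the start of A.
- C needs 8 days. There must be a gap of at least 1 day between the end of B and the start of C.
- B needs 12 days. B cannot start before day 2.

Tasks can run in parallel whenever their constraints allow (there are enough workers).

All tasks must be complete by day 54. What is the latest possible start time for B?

10

To finish by day 54, A (duration 1) must start no later than day 53.
F must finish by day 54; it takes 11 days, so it must start by 54 − 11 = day 43.
E must finish before F (must start by day 43). With a 1-day duration, E must start by 43 − 1 = day 42.
D has to be done before E (must start by day 42). That means finishing by day 42, i.e. starting by 42 − 11 = day 31.
For C: A (must start by day 53, minus 2-day gap → day 51); D (must start by day 31); E (must start by day 42). The most restrictive is day 31; with an 8-day duration, C must start by day 23.
For B: C (must start by day 23, minus 1-day gap → day 22); D (must start by day 31). The most restrictive is day 22; with a 12-day duration, B must start by day 10.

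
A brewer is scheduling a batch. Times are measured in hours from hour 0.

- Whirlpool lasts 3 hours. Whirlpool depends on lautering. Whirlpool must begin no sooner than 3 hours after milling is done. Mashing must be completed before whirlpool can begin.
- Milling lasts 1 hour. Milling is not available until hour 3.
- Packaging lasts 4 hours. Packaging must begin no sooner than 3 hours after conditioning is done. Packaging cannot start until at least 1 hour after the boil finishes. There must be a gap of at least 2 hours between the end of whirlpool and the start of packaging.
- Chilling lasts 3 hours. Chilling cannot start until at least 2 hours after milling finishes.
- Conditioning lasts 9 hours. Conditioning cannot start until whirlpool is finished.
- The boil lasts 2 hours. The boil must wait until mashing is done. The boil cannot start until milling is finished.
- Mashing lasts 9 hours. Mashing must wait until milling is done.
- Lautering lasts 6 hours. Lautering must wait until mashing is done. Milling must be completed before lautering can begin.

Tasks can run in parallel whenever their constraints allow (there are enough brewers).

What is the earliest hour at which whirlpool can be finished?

22

Milling cannot begin until its own release at hour 3. It runs from hour 3 to 3 + 1 = hour 4.
Mashing cannot begin until milling (finishes hour 4). It runs from hour 4 to 4 + 9 = hour 13.
For lautering: mashing (finishes hour 13); milling (finishes hour 4). Taking the maximum gives a start of hour 13, and it finishes at 13 + 6 = hour 19.
For whirlpool: lautering (finishes hour 19); milling (finishes hour 4, plus 3-hour gap → hour 7); mashing (finishes hour 13). Taking the maximum gives a start of hour 19, and it finishes at 19 + 3 = hour 22.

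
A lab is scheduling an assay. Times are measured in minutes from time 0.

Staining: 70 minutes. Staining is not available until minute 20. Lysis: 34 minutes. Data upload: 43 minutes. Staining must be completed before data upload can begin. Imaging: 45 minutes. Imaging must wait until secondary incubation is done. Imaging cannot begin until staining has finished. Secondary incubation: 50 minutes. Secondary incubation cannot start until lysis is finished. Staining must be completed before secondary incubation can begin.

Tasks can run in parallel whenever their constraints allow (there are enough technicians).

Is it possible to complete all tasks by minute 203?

After its own release at minute 20, staining can start at minute 20 and finishes at minute 90.
Data upload waits on staining (finishes minute 90), so it starts at minute 90 and finishes at 90 + 43 = minute 133.
Lysis has no prerequisites, so it starts at minute 0 and finishes at minute 34.
Secondary incubation cannot start until lysis (finishes minute 34); staining (finishes minute 90). The controlling bound is minute 90, so secondary incubation finishes at 90 + 50 = minute 140.
Imaging cannot start until secondary incubation (finishes minute 140); staining (finishes minute 90). The controlling bound is minute 140, so imaging finishes at 140 + 45 = minute 185.
Every task is finished by minute 185, which is no later than the deadline of 203, so the schedule is feasible.

Yes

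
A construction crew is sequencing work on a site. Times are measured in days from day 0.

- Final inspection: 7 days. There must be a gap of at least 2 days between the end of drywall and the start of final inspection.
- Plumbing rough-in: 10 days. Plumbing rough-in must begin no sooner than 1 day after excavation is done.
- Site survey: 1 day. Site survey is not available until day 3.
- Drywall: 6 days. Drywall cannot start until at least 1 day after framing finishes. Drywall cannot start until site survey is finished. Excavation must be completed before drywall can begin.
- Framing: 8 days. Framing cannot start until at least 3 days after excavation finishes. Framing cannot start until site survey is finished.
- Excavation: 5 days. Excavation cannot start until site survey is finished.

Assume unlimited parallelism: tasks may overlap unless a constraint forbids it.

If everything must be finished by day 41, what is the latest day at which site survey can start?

Final inspection has no dependents, so it just needs to finish by day 41. Starting by 41 − 7 = day 34 achieves that.
Drywall has to be done before final inspection (must start by day 34, minus 2-day gap → day 32). That means finishing by day 32, i.e. starting by 32 − 6 = day 26.
Framing feeds into drywall (must start by day 26, minus 1-day gap → day 25); so framing must finish by day 25 and therefore start by day 17.
Nothing follows plumbing rough-in; the deadline of day 41 is its only limit. It must start by 41 − 10 = day 31.
Excavation must finish in time for framing (must start by day 17, minus 3-day gap → day 14); plumbing rough-in (must start by day 31, minus 1-day gap → day 30); drywall (must start by day 26). The tightest is day 14, so excavation must start by 14 − 5 = day 9.
For site survey: excavation (must start by day 9); framing (must start by day 17); drywall (must start by day 26). The most restrictive is day 9; with a 1-day duration, site survey must start by day 8.

8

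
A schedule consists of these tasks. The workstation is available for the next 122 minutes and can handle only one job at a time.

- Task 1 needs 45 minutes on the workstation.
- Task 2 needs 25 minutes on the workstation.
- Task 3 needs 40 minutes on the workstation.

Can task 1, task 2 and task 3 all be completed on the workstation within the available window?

Running back to back, the jobs need 45 + 25 + 40 = 110 minutes on the workstation.
Since 110 ≤ 122, they fit within the window.

Yes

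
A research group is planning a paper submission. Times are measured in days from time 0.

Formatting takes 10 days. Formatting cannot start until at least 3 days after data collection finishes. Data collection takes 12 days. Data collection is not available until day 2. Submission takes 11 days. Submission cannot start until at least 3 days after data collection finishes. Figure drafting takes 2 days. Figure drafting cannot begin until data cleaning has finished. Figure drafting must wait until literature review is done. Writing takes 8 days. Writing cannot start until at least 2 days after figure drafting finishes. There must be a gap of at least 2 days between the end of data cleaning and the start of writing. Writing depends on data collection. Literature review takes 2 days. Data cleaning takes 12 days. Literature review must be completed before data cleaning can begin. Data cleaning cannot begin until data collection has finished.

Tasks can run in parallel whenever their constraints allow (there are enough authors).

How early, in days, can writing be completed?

Data collection waits on its own release at day 2, so it starts at day 2 and finishes at 2 + 12 = day 14.
Nothing blocks literature review, so it runs from day 0 to day 2.
Data cleaning cannot start until literature review (finishes day 2); data collection (finishes day 14). The controlling bound is day 14, so data cleaning finishes at 14 + 12 = day 26.
Figure drafting needs all of data cleaning (finishes day 26); literature review (finishes day 2). That puts its earliest start at day 26; it finishes at 26 + 2 = day 28.
For writing: figure drafting (finishes day 28, plus 2-day gap → day 30); data cleaning (finishes day 26, plus 2-day gap → day 28); data collection (finishes day 14). Taking the maximum gives a start of day 30, and it finishes at 30 + 8 = day 38.

38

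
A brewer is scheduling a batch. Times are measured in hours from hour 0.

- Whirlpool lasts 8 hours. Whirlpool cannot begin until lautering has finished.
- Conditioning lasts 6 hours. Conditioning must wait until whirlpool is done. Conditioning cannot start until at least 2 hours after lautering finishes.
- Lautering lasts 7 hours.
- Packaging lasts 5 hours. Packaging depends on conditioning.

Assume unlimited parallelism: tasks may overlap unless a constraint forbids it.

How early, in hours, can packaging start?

21

Nothing blocks lautering, so it runs from hour 0 to hour 7.
Whirlpool waits on lautering (finishes hour 7), so it starts at hour 7 and finishes at 7 + 8 = hour 15.
Conditioning cannot start until whirlpool (finishes hour 15); lautering (finishes hour 7, plus 2-hour gap → hour 9). The controlling bound is hour 15, so conditioning finishes at 15 + 6 = hour 21.
Packaging waits on conditioning (finishes hour 21), so the earliest it can start is hour 21.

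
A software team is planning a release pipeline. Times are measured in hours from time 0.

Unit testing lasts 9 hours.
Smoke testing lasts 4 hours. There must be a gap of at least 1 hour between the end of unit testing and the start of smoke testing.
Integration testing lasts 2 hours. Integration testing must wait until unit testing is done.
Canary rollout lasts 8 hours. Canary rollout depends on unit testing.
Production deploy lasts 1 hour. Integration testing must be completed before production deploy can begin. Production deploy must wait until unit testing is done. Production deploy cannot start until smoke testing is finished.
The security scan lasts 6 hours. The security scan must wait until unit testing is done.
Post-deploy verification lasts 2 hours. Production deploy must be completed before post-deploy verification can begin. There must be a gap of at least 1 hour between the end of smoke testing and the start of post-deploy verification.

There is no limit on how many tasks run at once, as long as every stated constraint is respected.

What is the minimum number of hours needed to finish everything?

Unit testing has no prerequisites, so it starts at hour 0 and finishes at hour 9.
Canary rollout waits on unit testing (finishes hour 9), so it starts at hour 9 and finishes at 9 + 8 = hour 17.
Smoke testing cannot begin until unit testing (finishes hour 9, plus 1-hour gap → hour 10). It runs from hour 10 to 10 + 4 = hour 14.
The security scan cannot begin until unit testing (finishes hour 9). It runs from hour 9 to 9 + 6 = hour 15.
Integration testing waits on unit testing (finishes hour 9), so it starts at hour 9 and finishes at 9 + 2 = hour 11.
Production deploy needs all of integration testing (finishes hour 11); unit testing (finishes hour 9); smoke testing (finishes hour 14). That puts its earliest start at hour 14; it finishes at 14 + 1 = hour 15.
Post-deploy verification cannot start until production deploy (finishes hour 15); smoke testing (finishes hour 14, plus 1-hour gap → hour 15). The controlling bound is hour 15, so post-deploy verification finishes at 15 + 2 = hour 17.
All tasks are finished once the last one completes. Finish times: Unit testing at 9, Integration testing at 11, The security scan at 15, Smoke testing at 14, Canary rollout at 17, Production deploy at 15, Post-deploy verification at 17. The latest is hour 17.

17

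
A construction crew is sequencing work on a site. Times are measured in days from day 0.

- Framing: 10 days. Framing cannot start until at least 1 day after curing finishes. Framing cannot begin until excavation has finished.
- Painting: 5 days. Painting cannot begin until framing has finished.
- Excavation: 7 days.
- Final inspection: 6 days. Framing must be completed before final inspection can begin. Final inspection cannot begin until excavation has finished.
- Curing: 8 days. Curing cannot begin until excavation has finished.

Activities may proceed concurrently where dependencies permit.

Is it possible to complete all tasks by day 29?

Excavation has no prerequisites, so it starts at day 0 and finishes at day 7.
After excavation (finishes day 7), curing can start at day 7 and finishes at day 15.
Framing cannot start until curing (finishes day 15, plus 1-day gap → day 16); excavation (finishes day 7). The controlling bound is day 16, so framing finishes at 16 + 10 = day 26.
Final inspection has to wait for framing (finishes day 26); excavation (finishes day 7). The latest of these is day 26, so final inspection runs day 26 to 26 + 6 = day 32.
Painting cannot begin until framing (finishes day 26). It runs from day 26 to 26 + 5 = day 31.
The earliest everything can be done is day 32, which is after the deadline of 29, so it is not possible.

No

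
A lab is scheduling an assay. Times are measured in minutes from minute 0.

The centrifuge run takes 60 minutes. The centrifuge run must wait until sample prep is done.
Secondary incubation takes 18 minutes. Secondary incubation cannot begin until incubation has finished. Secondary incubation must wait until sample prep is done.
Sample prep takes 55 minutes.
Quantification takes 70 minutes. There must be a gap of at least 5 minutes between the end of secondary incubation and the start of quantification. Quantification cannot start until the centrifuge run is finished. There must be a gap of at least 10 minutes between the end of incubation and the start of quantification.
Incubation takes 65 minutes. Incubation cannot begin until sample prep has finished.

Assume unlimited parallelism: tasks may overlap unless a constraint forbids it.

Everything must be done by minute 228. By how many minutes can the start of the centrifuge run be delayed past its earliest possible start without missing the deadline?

43

Sample prep has no prerequisites, so it starts at minute 0 and finishes at minute 55.
The centrifuge run waits on sample prep (finishes minute 55), so it starts at minute 55 and finishes at 55 + 60 = minute 115.

Working backward from the deadline:
Quantification must finish by minute 228; it takes 70 minutes, so it must start by 228 − 70 = minute 158.
Since quantification (must start by minute 158) depends on it, the centrifuge run must finish by minute 158. Backing off its 60-minute duration gives a latest start of minute 98.
So the centrifuge run can start as early as minute 55 and as late as minute 98, giving 98 − 55 = 43 minutes of slack.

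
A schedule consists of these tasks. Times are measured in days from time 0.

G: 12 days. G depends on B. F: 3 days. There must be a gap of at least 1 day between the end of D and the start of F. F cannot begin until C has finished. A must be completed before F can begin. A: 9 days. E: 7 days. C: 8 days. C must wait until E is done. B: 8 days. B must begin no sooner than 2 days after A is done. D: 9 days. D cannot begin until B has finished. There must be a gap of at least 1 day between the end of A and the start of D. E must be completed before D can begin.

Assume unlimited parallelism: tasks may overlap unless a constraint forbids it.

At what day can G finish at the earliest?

31

A can start immediately at day 0; it finishes at day 9.
After A (finishes day 9, plus 2-day gap → day 11), B can start at day 11 and finishes at day 19.
After B (finishes day 19), G can start at day 19 and finishes at day 31.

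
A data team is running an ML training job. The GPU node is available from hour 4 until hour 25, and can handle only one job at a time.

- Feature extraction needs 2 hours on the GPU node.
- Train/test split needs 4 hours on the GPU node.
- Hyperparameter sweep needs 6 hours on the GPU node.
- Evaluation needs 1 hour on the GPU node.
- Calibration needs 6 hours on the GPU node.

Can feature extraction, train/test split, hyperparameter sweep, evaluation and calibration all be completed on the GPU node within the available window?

Yes

The GPU node window is 25 − 4 = 21 hours.
Running back to back, the jobs need 2 + 4 + 6 + 1 + 6 = 19 hours on the GPU node.
Since 19 ≤ 21, they fit within the window.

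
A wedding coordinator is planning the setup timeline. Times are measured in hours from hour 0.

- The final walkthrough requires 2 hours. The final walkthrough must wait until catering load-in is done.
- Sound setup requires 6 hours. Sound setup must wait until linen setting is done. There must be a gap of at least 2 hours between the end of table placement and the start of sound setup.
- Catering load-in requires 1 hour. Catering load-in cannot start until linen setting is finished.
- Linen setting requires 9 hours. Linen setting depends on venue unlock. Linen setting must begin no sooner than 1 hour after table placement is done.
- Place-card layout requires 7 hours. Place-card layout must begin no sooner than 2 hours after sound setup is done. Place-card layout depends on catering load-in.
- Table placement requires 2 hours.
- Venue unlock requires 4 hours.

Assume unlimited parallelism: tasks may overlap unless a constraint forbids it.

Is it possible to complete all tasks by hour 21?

Table placement can start immediately at hour 0; it finishes at hour 2.
Venue unlock can start immediately at hour 0; it finishes at hour 4.
Linen setting has to wait for venue unlock (finishes hour 4); table placement (finishes hour 2, plus 1-hour gap → hour 3). The latest of these is hour 4, so linen setting runs hour 4 to 4 + 9 = hour 13.
Catering load-in waits on linen setting (finishes hour 13), so it starts at hour 13 and finishes at 13 + 1 = hour 14.
The final walkthrough cannot begin until catering load-in (finishes hour 14). It runs from hour 14 to 14 + 2 = hour 16.
For sound setup: linen setting (finishes hour 13); table placement (finishes hour 2, plus 2-hour gap → hour 4). Taking the maximum gives a start of hour 13, and it finishes at 13 + 6 = hour 19.
Place-card layout needs all of sound setup (finishes hour 19, plus 2-hour gap → hour 21); catering load-in (finishes hour 14). That puts its earliest start at hour 21; it finishes at 21 + 7 = hour 28.
The earliest everything can be done is hour 28, which is after the deadline of 21, so it is not possible.

No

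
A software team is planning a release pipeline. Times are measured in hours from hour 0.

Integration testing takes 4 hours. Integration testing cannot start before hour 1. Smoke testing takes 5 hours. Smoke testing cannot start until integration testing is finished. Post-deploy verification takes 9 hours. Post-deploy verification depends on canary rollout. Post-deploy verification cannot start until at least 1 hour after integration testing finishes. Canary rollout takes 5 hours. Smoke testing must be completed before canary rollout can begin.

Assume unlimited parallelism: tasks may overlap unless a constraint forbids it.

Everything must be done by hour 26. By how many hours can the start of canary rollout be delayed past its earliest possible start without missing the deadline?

After its own release at hour 1, integration testing can start at hour 1 and finishes at hour 5.
After integration testing (finishes hour 5), smoke testing can start at hour 5 and finishes at hour 10.
Canary rollout cannot begin until smoke testing (finishes hour 10). It runs from hour 10 to 10 + 5 = hour 15.

Working backward from the deadline:
Post-deploy verification must finish by hour 26; it takes 9 hours, so it must start by 26 − 9 = hour 17.
Canary rollout has to be done before post-deploy verification (must start by hour 17). That means finishing by hour 17, i.e. starting by 17 − 5 = hour 12.
So canary rollout can start as early as hour 10 and as late as hour 12, giving 12 − 10 = 2 hours of slack.

2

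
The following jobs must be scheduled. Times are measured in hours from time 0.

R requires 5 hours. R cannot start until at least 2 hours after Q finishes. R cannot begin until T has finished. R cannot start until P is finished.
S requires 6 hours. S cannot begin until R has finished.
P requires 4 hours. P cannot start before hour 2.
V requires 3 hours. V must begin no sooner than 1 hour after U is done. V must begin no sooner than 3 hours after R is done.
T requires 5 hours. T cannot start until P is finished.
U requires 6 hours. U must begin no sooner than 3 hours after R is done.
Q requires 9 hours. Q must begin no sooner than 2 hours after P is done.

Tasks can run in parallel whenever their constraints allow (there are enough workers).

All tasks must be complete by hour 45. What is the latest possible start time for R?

27

S must finish by hour 45; it takes 6 hours, so it must start by 45 − 6 = hour 39.
V must finish by hour 45; it takes 3 hours, so it must start by 45 − 3 = hour 42.
U has to be done before V (must start by hour 42, minus 1-hour gap → hour 41). That means finishing by hour 41, i.e. starting by 41 − 6 = hour 35.
For R: S (must start by hour 39); U (must start by hour 35, minus 3-hour gap → hour 32); V (must start by hour 42, minus 3-hour gap → hour 39). The most restrictive is hour 32; with a 5-hour duration, R must start by hour 27.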